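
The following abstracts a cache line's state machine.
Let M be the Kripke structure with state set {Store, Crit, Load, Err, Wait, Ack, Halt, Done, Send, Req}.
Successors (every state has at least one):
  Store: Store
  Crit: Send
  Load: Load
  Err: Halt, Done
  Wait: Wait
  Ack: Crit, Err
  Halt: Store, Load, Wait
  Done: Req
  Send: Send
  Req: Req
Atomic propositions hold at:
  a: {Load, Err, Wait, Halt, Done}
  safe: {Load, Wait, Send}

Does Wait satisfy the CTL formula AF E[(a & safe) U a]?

Yes

Sat(a & safe) = {Load, Wait}
E[(a & safe) U a]: least fixpoint, start Z0 = Sat(a) = {Load, Err, Wait, Halt, Done}, add states in Sat(a & safe) with some successor in Z. Already a fixed point.
Sat(E[(a & safe) U a]) = {Load, Err, Wait, Halt, Done}
AF E[(a & safe) U a]: least fixpoint, start Z0 = {Load, Err, Wait, Halt, Done}, add states with every successor in Z. Already a fixed point.
Sat(AF E[(a & safe) U a]) = {Load, Err, Wait, Halt, Done}
Wait ∈ Sat(AF E[(a & safe) U a]) = {Load, Err, Wait, Halt, Done}, so the formula holds at Wait.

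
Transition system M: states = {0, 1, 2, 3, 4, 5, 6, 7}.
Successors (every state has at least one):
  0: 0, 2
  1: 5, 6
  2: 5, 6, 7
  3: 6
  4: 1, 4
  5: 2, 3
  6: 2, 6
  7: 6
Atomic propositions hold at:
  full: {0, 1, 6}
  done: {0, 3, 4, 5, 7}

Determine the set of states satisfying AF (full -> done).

{0, 2, 3, 4, 5, 7}

Sat(full -> done) = {0, 2, 3, 4, 5, 7}
AF (full -> done): least fixpoint, start Z0 = {0, 2, 3, 4, 5, 7}, add states with every successor in Z. Already a fixed point.
Sat(AF (full -> done)) = {0, 2, 3, 4, 5, 7}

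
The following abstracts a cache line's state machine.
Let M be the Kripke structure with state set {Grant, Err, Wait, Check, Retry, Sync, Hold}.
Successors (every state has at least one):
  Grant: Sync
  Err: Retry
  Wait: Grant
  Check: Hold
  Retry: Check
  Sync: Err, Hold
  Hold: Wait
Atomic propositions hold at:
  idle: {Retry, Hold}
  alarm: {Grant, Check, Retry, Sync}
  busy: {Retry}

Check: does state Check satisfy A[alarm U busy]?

No

A[alarm U busy]: least fixpoint, start Z0 = Sat(busy) = {Retry}, add states in Sat(alarm) with every successor in Z. Already a fixed point.
Sat(A[alarm U busy]) = {Retry}
Check ∉ Sat(A[alarm U busy]) = {Retry}, so the formula does not hold at Check.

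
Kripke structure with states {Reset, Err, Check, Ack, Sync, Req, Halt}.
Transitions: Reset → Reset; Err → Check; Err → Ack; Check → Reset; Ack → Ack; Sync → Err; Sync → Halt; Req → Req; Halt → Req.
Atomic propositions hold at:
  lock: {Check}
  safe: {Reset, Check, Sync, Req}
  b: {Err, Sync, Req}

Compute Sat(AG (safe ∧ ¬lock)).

{Reset, Req}

Sat(¬lock) = {Reset, Err, Ack, Sync, Req, Halt}
Sat(safe ∧ ¬lock) = {Reset, Sync, Req}
AG (safe ∧ ¬lock): greatest fixpoint, start Z0 = {Reset, Sync, Req}, keep only states in Sat with every successor in Z. Z1 = {Reset, Req}; fixed.
Sat(AG (safe ∧ ¬lock)) = {Reset, Req}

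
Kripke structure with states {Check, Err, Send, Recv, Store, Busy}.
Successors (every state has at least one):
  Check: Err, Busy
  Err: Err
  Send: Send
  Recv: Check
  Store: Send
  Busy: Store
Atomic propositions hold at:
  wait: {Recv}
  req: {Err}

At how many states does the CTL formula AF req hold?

AF req: least fixpoint, start Z0 = {Err}, add states with every successor in Z. Already a fixed point.
Sat(AF req) = {Err}
|Sat(AF req)| = |{Err}| = 1.

1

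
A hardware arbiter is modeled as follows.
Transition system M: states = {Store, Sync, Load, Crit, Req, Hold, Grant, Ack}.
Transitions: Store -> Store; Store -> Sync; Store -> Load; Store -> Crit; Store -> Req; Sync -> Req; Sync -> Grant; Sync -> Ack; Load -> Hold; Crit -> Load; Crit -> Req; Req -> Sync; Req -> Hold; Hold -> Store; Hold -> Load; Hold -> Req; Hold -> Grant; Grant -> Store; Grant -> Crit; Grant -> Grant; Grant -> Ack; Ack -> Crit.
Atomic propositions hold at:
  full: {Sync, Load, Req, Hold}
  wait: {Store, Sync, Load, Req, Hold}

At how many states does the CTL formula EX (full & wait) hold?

6

Sat(full & wait) = {Sync, Load, Req, Hold}
Sat(EX (full & wait)) = {s : some successor in {Sync, Load, Req, Hold}} = {Store, Sync, Load, Crit, Req, Hold}
|Sat(EX (full & wait))| = |{Store, Sync, Load, Crit, Req, Hold}| = 6.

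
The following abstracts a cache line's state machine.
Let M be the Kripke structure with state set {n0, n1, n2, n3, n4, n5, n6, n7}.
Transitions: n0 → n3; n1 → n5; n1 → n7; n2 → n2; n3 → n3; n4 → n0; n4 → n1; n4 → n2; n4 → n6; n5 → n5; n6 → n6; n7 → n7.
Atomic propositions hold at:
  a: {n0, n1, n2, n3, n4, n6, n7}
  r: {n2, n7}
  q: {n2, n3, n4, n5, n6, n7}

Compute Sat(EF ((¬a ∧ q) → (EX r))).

Sat(¬a) = {n5}
Sat(¬a ∧ q) = {n5}
Sat(EX r) = {s : some successor in {n2, n7}} = {n1, n2, n4, n7}
Sat((¬a ∧ q) → (EX r)) = {n0, n1, n2, n3, n4, n6, n7}
EF ((¬a ∧ q) → (EX r)): least fixpoint, start Z0 = {n0, n1, n2, n3, n4, n6, n7}, add states with some successor in Z. Already a fixed point.
Sat(EF ((¬a ∧ q) → (EX r))) = {n0, n1, n2, n3, n4, n6, n7}

{n0, n1, n2, n3, n4, n6, n7}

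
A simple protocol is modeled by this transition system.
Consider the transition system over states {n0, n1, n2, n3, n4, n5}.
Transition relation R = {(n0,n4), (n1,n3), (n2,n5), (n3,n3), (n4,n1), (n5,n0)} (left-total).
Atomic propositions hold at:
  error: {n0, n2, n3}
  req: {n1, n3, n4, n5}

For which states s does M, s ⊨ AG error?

AG error: greatest fixpoint, start Z0 = {n0, n2, n3}, keep only states in Sat with every successor in Z. Z1 = {n3}; fixed.
Sat(AG error) = {n3}

{n3}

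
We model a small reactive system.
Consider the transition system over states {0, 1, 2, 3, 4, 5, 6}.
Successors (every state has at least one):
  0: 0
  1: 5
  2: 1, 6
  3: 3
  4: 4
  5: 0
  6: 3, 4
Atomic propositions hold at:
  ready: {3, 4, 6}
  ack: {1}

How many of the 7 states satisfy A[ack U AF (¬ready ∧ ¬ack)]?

Sat(¬ready) = {0, 1, 2, 5}
Sat(¬ack) = {0, 2, 3, 4, 5, 6}
Sat(¬ready ∧ ¬ack) = {0, 2, 5}
AF (¬ready ∧ ¬ack): least fixpoint, start Z0 = {0, 2, 5}, add states with every successor in Z. Z1 = {0, 1, 2, 5}; fixed.
Sat(AF (¬ready ∧ ¬ack)) = {0, 1, 2, 5}
A[ack U AF (¬ready ∧ ¬ack)]: least fixpoint, start Z0 = Sat(AF (¬ready ∧ ¬ack)) = {0, 1, 2, 5}, add states in Sat(ack) with every successor in Z. Already a fixed point.
Sat(A[ack U AF (¬ready ∧ ¬ack)]) = {0, 1, 2, 5}
|Sat(A[ack U AF (¬ready ∧ ¬ack)])| = |{0, 1, 2, 5}| = 4.

4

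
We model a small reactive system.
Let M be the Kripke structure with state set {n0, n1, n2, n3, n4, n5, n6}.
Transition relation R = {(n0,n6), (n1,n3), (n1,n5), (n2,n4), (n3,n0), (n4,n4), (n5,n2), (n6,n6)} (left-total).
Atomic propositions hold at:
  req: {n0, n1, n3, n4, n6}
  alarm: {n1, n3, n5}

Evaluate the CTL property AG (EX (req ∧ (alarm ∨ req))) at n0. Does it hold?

Sat(alarm ∨ req) = {n0, n1, n3, n4, n5, n6}
Sat(req ∧ (alarm ∨ req)) = {n0, n1, n3, n4, n6}
Sat(EX (req ∧ (alarm ∨ req))) = {s : some successor in {n0, n1, n3, n4, n6}} = {n0, n1, n2, n3, n4, n6}
AG (EX (req ∧ (alarm ∨ req))): greatest fixpoint, start Z0 = {n0, n1, n2, n3, n4, n6}, keep only states in Sat with every successor in Z. Z1 = {n0, n2, n3, n4, n6}; fixed.
Sat(AG (EX (req ∧ (alarm ∨ req)))) = {n0, n2, n3, n4, n6}
n0 ∈ Sat(AG (EX (req ∧ (alarm ∨ req)))) = {n0, n2, n3, n4, n6}, so the formula holds at n0.

Yes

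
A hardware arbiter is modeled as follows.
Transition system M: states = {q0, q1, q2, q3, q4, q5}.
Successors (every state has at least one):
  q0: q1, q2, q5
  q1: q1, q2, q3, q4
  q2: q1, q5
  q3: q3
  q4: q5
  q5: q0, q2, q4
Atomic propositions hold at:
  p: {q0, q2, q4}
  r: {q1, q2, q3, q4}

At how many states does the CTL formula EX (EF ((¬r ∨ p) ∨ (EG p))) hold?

5

Sat(¬r) = {q0, q5}
Sat(¬r ∨ p) = {q0, q2, q4, q5}
EG p: greatest fixpoint, start Z0 = {q0, q2, q4}, keep only states in Sat with some successor in Z. Z1 = {q0}; Z2 = ∅; fixed.
Sat(EG p) = ∅
Sat((¬r ∨ p) ∨ (EG p)) = {q0, q2, q4, q5}
EF ((¬r ∨ p) ∨ (EG p)): least fixpoint, start Z0 = {q0, q2, q4, q5}, add states with some successor in Z. Z1 = {q0, q1, q2, q4, q5}; fixed.
Sat(EF ((¬r ∨ p) ∨ (EG p))) = {q0, q1, q2, q4, q5}
Sat(EX (EF ((¬r ∨ p) ∨ (EG p)))) = {s : some successor in {q0, q1, q2, q4, q5}} = {q0, q1, q2, q4, q5}
|Sat(EX (EF ((¬r ∨ p) ∨ (EG p))))| = |{q0, q1, q2, q4, q5}| = 5.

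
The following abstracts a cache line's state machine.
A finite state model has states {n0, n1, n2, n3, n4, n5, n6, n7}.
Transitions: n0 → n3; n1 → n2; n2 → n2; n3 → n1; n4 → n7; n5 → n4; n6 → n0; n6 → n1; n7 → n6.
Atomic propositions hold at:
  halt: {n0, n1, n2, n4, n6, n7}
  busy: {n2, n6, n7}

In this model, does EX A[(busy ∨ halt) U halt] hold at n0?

Sat(busy ∨ halt) = {n0, n1, n2, n4, n6, n7}
A[(busy ∨ halt) U halt]: least fixpoint, start Z0 = Sat(halt) = {n0, n1, n2, n4, n6, n7}, add states in Sat(busy ∨ halt) with every successor in Z. Already a fixed point.
Sat(A[(busy ∨ halt) U halt]) = {n0, n1, n2, n4, n6, n7}
Sat(EX A[(busy ∨ halt) U halt]) = {s : some successor in {n0, n1, n2, n4, n6, n7}} = {n1, n2, n3, n4, n5, n6, n7}
n0 ∉ Sat(EX A[(busy ∨ halt) U halt]) = {n1, n2, n3, n4, n5, n6, n7}, so the formula does not hold at n0.

No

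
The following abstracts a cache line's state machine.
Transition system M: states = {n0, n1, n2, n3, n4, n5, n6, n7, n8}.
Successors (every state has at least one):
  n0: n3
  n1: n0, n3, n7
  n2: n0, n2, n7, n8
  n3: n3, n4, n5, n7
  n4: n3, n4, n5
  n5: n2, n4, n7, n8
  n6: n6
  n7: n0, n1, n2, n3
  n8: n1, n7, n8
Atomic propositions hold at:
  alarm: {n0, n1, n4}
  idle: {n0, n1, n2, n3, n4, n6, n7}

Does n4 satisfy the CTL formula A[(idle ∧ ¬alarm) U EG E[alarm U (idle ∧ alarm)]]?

Sat(¬alarm) = {n2, n3, n5, n6, n7, n8}
Sat(idle ∧ ¬alarm) = {n2, n3, n6, n7}
Sat(idle ∧ alarm) = {n0, n1, n4}
E[alarm U (idle ∧ alarm)]: least fixpoint, start Z0 = Sat((idle ∧ alarm)) = {n0, n1, n4}, add states in Sat(alarm) with some successor in Z. Already a fixed point.
Sat(E[alarm U (idle ∧ alarm)]) = {n0, n1, n4}
EG E[alarm U (idle ∧ alarm)]: greatest fixpoint, start Z0 = {n0, n1, n4}, keep only states in Sat with some successor in Z. Z1 = {n1, n4}; Z2 = {n4}; fixed.
Sat(EG E[alarm U (idle ∧ alarm)]) = {n4}
A[(idle ∧ ¬alarm) U EG E[alarm U (idle ∧ alarm)]]: least fixpoint, start Z0 = Sat(EG E[alarm U (idle ∧ alarm)]) = {n4}, add states in Sat(idle ∧ ¬alarm) with every successor in Z. Already a fixed point.
Sat(A[(idle ∧ ¬alarm) U EG E[alarm U (idle ∧ alarm)]]) = {n4}
n4 ∈ Sat(A[(idle ∧ ¬alarm) U EG E[alarm U (idle ∧ alarm)]]) = {n4}, so the formula holds at n4.

Yes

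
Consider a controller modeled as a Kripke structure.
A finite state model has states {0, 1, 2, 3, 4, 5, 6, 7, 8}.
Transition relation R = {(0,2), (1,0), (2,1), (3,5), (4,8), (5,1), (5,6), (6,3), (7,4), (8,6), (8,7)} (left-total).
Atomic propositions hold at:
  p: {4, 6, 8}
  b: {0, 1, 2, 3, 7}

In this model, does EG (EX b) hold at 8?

Sat(EX b) = {s : some successor in {0, 1, 2, 3, 7}} = {0, 1, 2, 5, 6, 8}
EG (EX b): greatest fixpoint, start Z0 = {0, 1, 2, 5, 6, 8}, keep only states in Sat with some successor in Z. Z1 = {0, 1, 2, 5, 8}; Z2 = {0, 1, 2, 5}; fixed.
Sat(EG (EX b)) = {0, 1, 2, 5}
8 ∉ Sat(EG (EX b)) = {0, 1, 2, 5}, so the formula does not hold at 8.

No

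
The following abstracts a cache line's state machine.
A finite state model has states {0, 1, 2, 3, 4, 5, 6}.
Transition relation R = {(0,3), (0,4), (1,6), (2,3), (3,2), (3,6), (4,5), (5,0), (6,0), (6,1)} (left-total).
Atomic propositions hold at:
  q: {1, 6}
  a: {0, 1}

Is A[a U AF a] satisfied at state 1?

Yes

AF a: least fixpoint, start Z0 = {0, 1}, add states with every successor in Z. Z1 = {0, 1, 5, 6}; Z2 = {0, 1, 4, 5, 6}; fixed.
Sat(AF a) = {0, 1, 4, 5, 6}
A[a U AF a]: least fixpoint, start Z0 = Sat(AF a) = {0, 1, 4, 5, 6}, add states in Sat(a) with every successor in Z. Already a fixed point.
Sat(A[a U AF a]) = {0, 1, 4, 5, 6}
1 ∈ Sat(A[a U AF a]) = {0, 1, 4, 5, 6}, so the formula holds at 1.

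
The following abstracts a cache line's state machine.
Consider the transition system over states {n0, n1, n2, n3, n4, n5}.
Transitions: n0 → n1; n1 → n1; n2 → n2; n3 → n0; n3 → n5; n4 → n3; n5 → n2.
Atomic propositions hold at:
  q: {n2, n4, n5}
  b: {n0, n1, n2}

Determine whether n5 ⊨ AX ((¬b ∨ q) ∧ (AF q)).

Sat(¬b) = {n3, n4, n5}
Sat(¬b ∨ q) = {n2, n3, n4, n5}
AF q: least fixpoint, start Z0 = {n2, n4, n5}, add states with every successor in Z. Already a fixed point.
Sat(AF q) = {n2, n4, n5}
Sat((¬b ∨ q) ∧ (AF q)) = {n2, n4, n5}
Sat(AX ((¬b ∨ q) ∧ (AF q))) = {s : every successor in {n2, n4, n5}} = {n2, n5}
n5 ∈ Sat(AX ((¬b ∨ q) ∧ (AF q))) = {n2, n5}, so the formula holds at n5.

Yes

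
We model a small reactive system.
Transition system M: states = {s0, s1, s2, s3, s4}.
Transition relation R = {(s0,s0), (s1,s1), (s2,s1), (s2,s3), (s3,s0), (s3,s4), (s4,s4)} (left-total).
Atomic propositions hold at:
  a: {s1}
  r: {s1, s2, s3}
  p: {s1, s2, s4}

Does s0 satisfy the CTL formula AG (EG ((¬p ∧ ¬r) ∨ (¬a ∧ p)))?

Yes

Sat(¬p) = {s0, s3}
Sat(¬r) = {s0, s4}
Sat(¬p ∧ ¬r) = {s0}
Sat(¬a) = {s0, s2, s3, s4}
Sat(¬a ∧ p) = {s2, s4}
Sat((¬p ∧ ¬r) ∨ (¬a ∧ p)) = {s0, s2, s4}
EG ((¬p ∧ ¬r) ∨ (¬a ∧ p)): greatest fixpoint, start Z0 = {s0, s2, s4}, keep only states in Sat with some successor in Z. Z1 = {s0, s4}; fixed.
Sat(EG ((¬p ∧ ¬r) ∨ (¬a ∧ p))) = {s0, s4}
AG (EG ((¬p ∧ ¬r) ∨ (¬a ∧ p))): greatest fixpoint, start Z0 = {s0, s4}, keep only states in Sat with every successor in Z. Already a fixed point.
Sat(AG (EG ((¬p ∧ ¬r) ∨ (¬a ∧ p)))) = {s0, s4}
s0 ∈ Sat(AG (EG ((¬p ∧ ¬r) ∨ (¬a ∧ p)))) = {s0, s4}, so the formula holds at s0.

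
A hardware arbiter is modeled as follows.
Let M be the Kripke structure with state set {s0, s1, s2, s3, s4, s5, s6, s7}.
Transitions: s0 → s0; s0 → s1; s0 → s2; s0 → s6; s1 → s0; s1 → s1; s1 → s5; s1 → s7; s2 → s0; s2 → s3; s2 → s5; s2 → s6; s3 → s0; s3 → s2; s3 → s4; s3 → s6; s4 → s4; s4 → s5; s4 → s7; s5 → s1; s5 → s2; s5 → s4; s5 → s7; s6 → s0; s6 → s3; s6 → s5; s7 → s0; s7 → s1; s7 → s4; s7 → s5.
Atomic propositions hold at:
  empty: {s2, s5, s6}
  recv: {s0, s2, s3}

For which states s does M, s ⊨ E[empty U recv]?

{s0, s2, s3, s5, s6}

E[empty U recv]: least fixpoint, start Z0 = Sat(recv) = {s0, s2, s3}, add states in Sat(empty) with some successor in Z. Z1 = {s0, s2, s3, s5, s6}; fixed.
Sat(E[empty U recv]) = {s0, s2, s3, s5, s6}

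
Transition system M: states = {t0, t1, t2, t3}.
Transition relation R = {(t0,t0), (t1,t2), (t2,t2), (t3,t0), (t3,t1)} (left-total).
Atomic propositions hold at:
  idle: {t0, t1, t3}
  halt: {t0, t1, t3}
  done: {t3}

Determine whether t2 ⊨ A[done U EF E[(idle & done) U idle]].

Sat(idle & done) = {t3}
E[(idle & done) U idle]: least fixpoint, start Z0 = Sat(idle) = {t0, t1, t3}, add states in Sat(idle & done) with some successor in Z. Already a fixed point.
Sat(E[(idle & done) U idle]) = {t0, t1, t3}
EF E[(idle & done) U idle]: least fixpoint, start Z0 = {t0, t1, t3}, add states with some successor in Z. Already a fixed point.
Sat(EF E[(idle & done) U idle]) = {t0, t1, t3}
A[done U EF E[(idle & done) U idle]]: least fixpoint, start Z0 = Sat(EF E[(idle & done) U idle]) = {t0, t1, t3}, add states in Sat(done) with every successor in Z. Already a fixed point.
Sat(A[done U EF E[(idle & done) U idle]]) = {t0, t1, t3}
t2 ∉ Sat(A[done U EF E[(idle & done) U idle]]) = {t0, t1, t3}, so the formula does not hold at t2.

No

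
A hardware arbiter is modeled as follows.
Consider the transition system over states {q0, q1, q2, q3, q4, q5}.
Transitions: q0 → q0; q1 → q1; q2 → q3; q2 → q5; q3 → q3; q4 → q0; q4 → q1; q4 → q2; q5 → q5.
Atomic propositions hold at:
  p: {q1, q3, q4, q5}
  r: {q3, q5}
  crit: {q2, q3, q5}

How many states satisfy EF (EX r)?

Sat(EX r) = {s : some successor in {q3, q5}} = {q2, q3, q5}
EF (EX r): least fixpoint, start Z0 = {q2, q3, q5}, add states with some successor in Z. Z1 = {q2, q3, q4, q5}; fixed.
Sat(EF (EX r)) = {q2, q3, q4, q5}
|Sat(EF (EX r))| = |{q2, q3, q4, q5}| = 4.

4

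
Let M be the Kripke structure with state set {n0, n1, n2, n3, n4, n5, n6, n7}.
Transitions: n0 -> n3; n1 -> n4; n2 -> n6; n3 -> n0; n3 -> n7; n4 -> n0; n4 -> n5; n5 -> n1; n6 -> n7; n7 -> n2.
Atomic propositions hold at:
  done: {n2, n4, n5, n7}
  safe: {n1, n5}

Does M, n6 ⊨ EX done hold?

Yes

Sat(EX done) = {s : some successor in {n2, n4, n5, n7}} = {n1, n3, n4, n6, n7}
n6 ∈ Sat(EX done) = {n1, n3, n4, n6, n7}, so the formula holds at n6.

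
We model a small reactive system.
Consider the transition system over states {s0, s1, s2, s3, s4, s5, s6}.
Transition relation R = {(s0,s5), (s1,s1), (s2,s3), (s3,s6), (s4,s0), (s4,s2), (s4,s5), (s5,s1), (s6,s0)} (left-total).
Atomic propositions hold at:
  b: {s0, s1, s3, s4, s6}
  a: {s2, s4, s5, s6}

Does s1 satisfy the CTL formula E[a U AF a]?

No

AF a: least fixpoint, start Z0 = {s2, s4, s5, s6}, add states with every successor in Z. Z1 = {s0, s2, s3, s4, s5, s6}; fixed.
Sat(AF a) = {s0, s2, s3, s4, s5, s6}
E[a U AF a]: least fixpoint, start Z0 = Sat(AF a) = {s0, s2, s3, s4, s5, s6}, add states in Sat(a) with some successor in Z. Already a fixed point.
Sat(E[a U AF a]) = {s0, s2, s3, s4, s5, s6}
s1 ∉ Sat(E[a U AF a]) = {s0, s2, s3, s4, s5, s6}, so the formula does not hold at s1.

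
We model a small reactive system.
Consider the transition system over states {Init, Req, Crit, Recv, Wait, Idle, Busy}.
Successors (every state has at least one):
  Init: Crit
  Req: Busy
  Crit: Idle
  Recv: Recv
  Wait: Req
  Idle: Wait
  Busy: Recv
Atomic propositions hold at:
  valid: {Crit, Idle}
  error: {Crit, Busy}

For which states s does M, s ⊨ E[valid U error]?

{Crit, Busy}

E[valid U error]: least fixpoint, start Z0 = Sat(error) = {Crit, Busy}, add states in Sat(valid) with some successor in Z. Already a fixed point.
Sat(E[valid U error]) = {Crit, Busy}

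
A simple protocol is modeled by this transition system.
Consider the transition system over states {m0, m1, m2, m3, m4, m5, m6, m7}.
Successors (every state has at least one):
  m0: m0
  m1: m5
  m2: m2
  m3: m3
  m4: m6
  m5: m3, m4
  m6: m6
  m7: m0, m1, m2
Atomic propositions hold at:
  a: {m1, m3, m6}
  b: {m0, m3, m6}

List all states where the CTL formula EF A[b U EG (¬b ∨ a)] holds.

{m1, m2, m3, m4, m5, m6, m7}

Sat(¬b) = {m1, m2, m4, m5, m7}
Sat(¬b ∨ a) = {m1, m2, m3, m4, m5, m6, m7}
EG (¬b ∨ a): greatest fixpoint, start Z0 = {m1, m2, m3, m4, m5, m6, m7}, keep only states in Sat with some successor in Z. Already a fixed point.
Sat(EG (¬b ∨ a)) = {m1, m2, m3, m4, m5, m6, m7}
A[b U EG (¬b ∨ a)]: least fixpoint, start Z0 = Sat(EG (¬b ∨ a)) = {m1, m2, m3, m4, m5, m6, m7}, add states in Sat(b) with every successor in Z. Already a fixed point.
Sat(A[b U EG (¬b ∨ a)]) = {m1, m2, m3, m4, m5, m6, m7}
EF A[b U EG (¬b ∨ a)]: least fixpoint, start Z0 = {m1, m2, m3, m4, m5, m6, m7}, add states with some successor in Z. Already a fixed point.
Sat(EF A[b U EG (¬b ∨ a)]) = {m1, m2, m3, m4, m5, m6, m7}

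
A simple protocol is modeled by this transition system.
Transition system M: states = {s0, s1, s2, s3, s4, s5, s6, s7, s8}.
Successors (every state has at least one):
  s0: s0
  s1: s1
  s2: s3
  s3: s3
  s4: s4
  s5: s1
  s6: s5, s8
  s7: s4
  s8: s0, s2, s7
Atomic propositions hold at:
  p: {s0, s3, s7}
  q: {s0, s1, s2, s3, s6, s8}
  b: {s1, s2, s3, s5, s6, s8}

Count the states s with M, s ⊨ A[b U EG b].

6

EG b: greatest fixpoint, start Z0 = {s1, s2, s3, s5, s6, s8}, keep only states in Sat with some successor in Z. Already a fixed point.
Sat(EG b) = {s1, s2, s3, s5, s6, s8}
A[b U EG b]: least fixpoint, start Z0 = Sat(EG b) = {s1, s2, s3, s5, s6, s8}, add states in Sat(b) with every successor in Z. Already a fixed point.
Sat(A[b U EG b]) = {s1, s2, s3, s5, s6, s8}
|Sat(A[b U EG b])| = |{s1, s2, s3, s5, s6, s8}| = 6.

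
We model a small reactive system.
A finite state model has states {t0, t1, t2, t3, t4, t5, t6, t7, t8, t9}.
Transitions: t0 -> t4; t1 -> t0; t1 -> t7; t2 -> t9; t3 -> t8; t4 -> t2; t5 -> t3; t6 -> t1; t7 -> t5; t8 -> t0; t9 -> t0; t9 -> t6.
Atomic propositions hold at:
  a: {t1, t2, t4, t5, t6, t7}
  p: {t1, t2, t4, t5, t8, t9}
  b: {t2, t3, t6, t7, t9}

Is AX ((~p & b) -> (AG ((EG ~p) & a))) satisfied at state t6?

Yes

Sat(~p) = {t0, t3, t6, t7}
Sat(~p & b) = {t3, t6, t7}
EG ~p: greatest fixpoint, start Z0 = {t0, t3, t6, t7}, keep only states in Sat with some successor in Z. Z1 = ∅; fixed.
Sat(EG ~p) = ∅
Sat((EG ~p) & a) = ∅
AG ((EG ~p) & a): greatest fixpoint, start Z0 = ∅, keep only states in Sat with every successor in Z. Already a fixed point.
Sat(AG ((EG ~p) & a)) = ∅
Sat((~p & b) -> (AG ((EG ~p) & a))) = {t0, t1, t2, t4, t5, t8, t9}
Sat(AX ((~p & b) -> (AG ((EG ~p) & a)))) = {s : every successor in {t0, t1, t2, t4, t5, t8, t9}} = {t0, t2, t3, t4, t6, t7, t8}
t6 ∈ Sat(AX ((~p & b) -> (AG ((EG ~p) & a)))) = {t0, t2, t3, t4, t6, t7, t8}, so the formula holds at t6.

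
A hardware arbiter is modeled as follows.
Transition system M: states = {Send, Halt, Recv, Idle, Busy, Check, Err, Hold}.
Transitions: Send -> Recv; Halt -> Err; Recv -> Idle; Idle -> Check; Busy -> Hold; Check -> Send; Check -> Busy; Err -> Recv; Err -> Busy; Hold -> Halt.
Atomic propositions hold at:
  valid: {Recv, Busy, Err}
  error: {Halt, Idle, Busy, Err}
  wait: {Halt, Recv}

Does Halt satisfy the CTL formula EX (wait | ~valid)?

No

Sat(~valid) = {Send, Halt, Idle, Check, Hold}
Sat(wait | ~valid) = {Send, Halt, Recv, Idle, Check, Hold}
Sat(EX (wait | ~valid)) = {s : some successor in {Send, Halt, Recv, Idle, Check, Hold}} = {Send, Recv, Idle, Busy, Check, Err, Hold}
Halt ∉ Sat(EX (wait | ~valid)) = {Send, Recv, Idle, Busy, Check, Err, Hold}, so the formula does not hold at Halt.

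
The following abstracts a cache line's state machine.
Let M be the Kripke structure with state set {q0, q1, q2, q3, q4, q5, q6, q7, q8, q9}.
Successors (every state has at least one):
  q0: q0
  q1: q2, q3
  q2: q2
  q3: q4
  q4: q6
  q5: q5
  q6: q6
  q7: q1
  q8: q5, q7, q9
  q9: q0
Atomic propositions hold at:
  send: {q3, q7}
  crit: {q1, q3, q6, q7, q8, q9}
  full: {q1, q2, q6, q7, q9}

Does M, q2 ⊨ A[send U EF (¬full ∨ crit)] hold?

No

Sat(¬full) = {q0, q3, q4, q5, q8}
Sat(¬full ∨ crit) = {q0, q1, q3, q4, q5, q6, q7, q8, q9}
EF (¬full ∨ crit): least fixpoint, start Z0 = {q0, q1, q3, q4, q5, q6, q7, q8, q9}, add states with some successor in Z. Already a fixed point.
Sat(EF (¬full ∨ crit)) = {q0, q1, q3, q4, q5, q6, q7, q8, q9}
A[send U EF (¬full ∨ crit)]: least fixpoint, start Z0 = Sat(EF (¬full ∨ crit)) = {q0, q1, q3, q4, q5, q6, q7, q8, q9}, add states in Sat(send) with every successor in Z. Already a fixed point.
Sat(A[send U EF (¬full ∨ crit)]) = {q0, q1, q3, q4, q5, q6, q7, q8, q9}
q2 ∉ Sat(A[send U EF (¬full ∨ crit)]) = {q0, q1, q3, q4, q5, q6, q7, q8, q9}, so the formula does not hold at q2.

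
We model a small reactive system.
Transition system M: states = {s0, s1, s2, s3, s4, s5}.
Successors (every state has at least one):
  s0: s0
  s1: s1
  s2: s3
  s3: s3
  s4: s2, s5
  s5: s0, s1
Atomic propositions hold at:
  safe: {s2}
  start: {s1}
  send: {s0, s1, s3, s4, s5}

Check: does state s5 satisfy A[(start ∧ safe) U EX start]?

Yes

Sat(start ∧ safe) = ∅
Sat(EX start) = {s : some successor in {s1}} = {s1, s5}
A[(start ∧ safe) U EX start]: least fixpoint, start Z0 = Sat(EX start) = {s1, s5}, add states in Sat(start ∧ safe) with every successor in Z. Already a fixed point.
Sat(A[(start ∧ safe) U EX start]) = {s1, s5}
s5 ∈ Sat(A[(start ∧ safe) U EX start]) = {s1, s5}, so the formula holds at s5.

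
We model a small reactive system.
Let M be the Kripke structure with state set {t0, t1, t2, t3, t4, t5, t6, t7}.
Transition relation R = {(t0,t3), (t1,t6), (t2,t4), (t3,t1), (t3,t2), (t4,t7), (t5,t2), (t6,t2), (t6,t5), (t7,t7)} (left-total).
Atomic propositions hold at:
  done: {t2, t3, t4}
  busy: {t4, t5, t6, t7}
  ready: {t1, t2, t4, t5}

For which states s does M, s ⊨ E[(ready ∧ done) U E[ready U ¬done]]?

{t0, t1, t2, t4, t5, t6, t7}

Sat(ready ∧ done) = {t2, t4}
Sat(¬done) = {t0, t1, t5, t6, t7}
E[ready U ¬done]: least fixpoint, start Z0 = Sat(¬done) = {t0, t1, t5, t6, t7}, add states in Sat(ready) with some successor in Z. Z1 = {t0, t1, t4, t5, t6, t7}; Z2 = {t0, t1, t2, t4, t5, t6, t7}; fixed.
Sat(E[ready U ¬done]) = {t0, t1, t2, t4, t5, t6, t7}
E[(ready ∧ done) U E[ready U ¬done]]: least fixpoint, start Z0 = Sat(E[ready U ¬done]) = {t0, t1, t2, t4, t5, t6, t7}, add states in Sat(ready ∧ done) with some successor in Z. Already a fixed point.
Sat(E[(ready ∧ done) U E[ready U ¬done]]) = {t0, t1, t2, t4, t5, t6, t7}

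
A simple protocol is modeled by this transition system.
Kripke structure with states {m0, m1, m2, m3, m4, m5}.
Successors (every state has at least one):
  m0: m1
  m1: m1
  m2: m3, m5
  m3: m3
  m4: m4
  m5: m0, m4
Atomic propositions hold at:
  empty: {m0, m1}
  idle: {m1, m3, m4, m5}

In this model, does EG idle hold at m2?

No

EG idle: greatest fixpoint, start Z0 = {m1, m3, m4, m5}, keep only states in Sat with some successor in Z. Already a fixed point.
Sat(EG idle) = {m1, m3, m4, m5}
m2 ∉ Sat(EG idle) = {m1, m3, m4, m5}, so the formula does not hold at m2.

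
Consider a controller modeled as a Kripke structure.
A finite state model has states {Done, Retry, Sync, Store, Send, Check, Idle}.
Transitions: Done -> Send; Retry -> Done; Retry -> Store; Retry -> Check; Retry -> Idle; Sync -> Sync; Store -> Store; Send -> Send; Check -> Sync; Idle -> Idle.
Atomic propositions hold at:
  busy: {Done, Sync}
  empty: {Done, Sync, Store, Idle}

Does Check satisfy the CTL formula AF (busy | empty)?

Yes

Sat(busy | empty) = {Done, Sync, Store, Idle}
AF (busy | empty): least fixpoint, start Z0 = {Done, Sync, Store, Idle}, add states with every successor in Z. Z1 = {Done, Sync, Store, Check, Idle}; Z2 = {Done, Retry, Sync, Store, Check, Idle}; fixed.
Sat(AF (busy | empty)) = {Done, Retry, Sync, Store, Check, Idle}
Check ∈ Sat(AF (busy | empty)) = {Done, Retry, Sync, Store, Check, Idle}, so the formula holds at Check.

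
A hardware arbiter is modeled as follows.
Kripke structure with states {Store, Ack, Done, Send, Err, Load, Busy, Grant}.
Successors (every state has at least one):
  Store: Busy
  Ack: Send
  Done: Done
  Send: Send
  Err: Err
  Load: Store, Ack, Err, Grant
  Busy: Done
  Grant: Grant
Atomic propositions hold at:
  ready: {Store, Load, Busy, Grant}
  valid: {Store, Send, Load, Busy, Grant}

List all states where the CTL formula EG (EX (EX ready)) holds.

{Load, Grant}

Sat(EX ready) = {s : some successor in {Store, Load, Busy, Grant}} = {Store, Load, Grant}
Sat(EX (EX ready)) = {s : some successor in {Store, Load, Grant}} = {Load, Grant}
EG (EX (EX ready)): greatest fixpoint, start Z0 = {Load, Grant}, keep only states in Sat with some successor in Z. Already a fixed point.
Sat(EG (EX (EX ready))) = {Load, Grant}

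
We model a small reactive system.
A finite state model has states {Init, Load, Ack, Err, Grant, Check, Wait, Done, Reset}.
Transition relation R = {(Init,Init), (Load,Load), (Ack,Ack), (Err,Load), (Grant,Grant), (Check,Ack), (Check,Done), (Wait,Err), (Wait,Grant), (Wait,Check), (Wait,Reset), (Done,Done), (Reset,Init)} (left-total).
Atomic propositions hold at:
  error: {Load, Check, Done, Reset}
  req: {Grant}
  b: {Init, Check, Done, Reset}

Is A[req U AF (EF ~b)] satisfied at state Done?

No

Sat(~b) = {Load, Ack, Err, Grant, Wait}
EF ~b: least fixpoint, start Z0 = {Load, Ack, Err, Grant, Wait}, add states with some successor in Z. Z1 = {Load, Ack, Err, Grant, Check, Wait}; fixed.
Sat(EF ~b) = {Load, Ack, Err, Grant, Check, Wait}
AF (EF ~b): least fixpoint, start Z0 = {Load, Ack, Err, Grant, Check, Wait}, add states with every successor in Z. Already a fixed point.
Sat(AF (EF ~b)) = {Load, Ack, Err, Grant, Check, Wait}
A[req U AF (EF ~b)]: least fixpoint, start Z0 = Sat(AF (EF ~b)) = {Load, Ack, Err, Grant, Check, Wait}, add states in Sat(req) with every successor in Z. Already a fixed point.
Sat(A[req U AF (EF ~b)]) = {Load, Ack, Err, Grant, Check, Wait}
Done ∉ Sat(A[req U AF (EF ~b)]) = {Load, Ack, Err, Grant, Check, Wait}, so the formula does not hold at Done.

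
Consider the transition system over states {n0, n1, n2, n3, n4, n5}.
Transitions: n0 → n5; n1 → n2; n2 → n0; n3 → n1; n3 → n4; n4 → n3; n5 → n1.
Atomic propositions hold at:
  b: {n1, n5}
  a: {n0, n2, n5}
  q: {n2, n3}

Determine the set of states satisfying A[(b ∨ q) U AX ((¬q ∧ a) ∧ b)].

Sat(b ∨ q) = {n1, n2, n3, n5}
Sat(¬q) = {n0, n1, n4, n5}
Sat(¬q ∧ a) = {n0, n5}
Sat((¬q ∧ a) ∧ b) = {n5}
Sat(AX ((¬q ∧ a) ∧ b)) = {s : every successor in {n5}} = {n0}
A[(b ∨ q) U AX ((¬q ∧ a) ∧ b)]: least fixpoint, start Z0 = Sat(AX ((¬q ∧ a) ∧ b)) = {n0}, add states in Sat(b ∨ q) with every successor in Z. Z1 = {n0, n2}; Z2 = {n0, n1, n2}; Z3 = {n0, n1, n2, n5}; fixed.
Sat(A[(b ∨ q) U AX ((¬q ∧ a) ∧ b)]) = {n0, n1, n2, n5}

{n0, n1, n2, n5}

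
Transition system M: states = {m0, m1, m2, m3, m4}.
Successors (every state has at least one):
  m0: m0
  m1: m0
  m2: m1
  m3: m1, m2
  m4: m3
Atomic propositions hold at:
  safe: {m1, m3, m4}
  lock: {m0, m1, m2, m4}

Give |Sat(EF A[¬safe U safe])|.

Sat(¬safe) = {m0, m2}
A[¬safe U safe]: least fixpoint, start Z0 = Sat(safe) = {m1, m3, m4}, add states in Sat(¬safe) with every successor in Z. Z1 = {m1, m2, m3, m4}; fixed.
Sat(A[¬safe U safe]) = {m1, m2, m3, m4}
EF A[¬safe U safe]: least fixpoint, start Z0 = {m1, m2, m3, m4}, add states with some successor in Z. Already a fixed point.
Sat(EF A[¬safe U safe]) = {m1, m2, m3, m4}
|Sat(EF A[¬safe U safe])| = |{m1, m2, m3, m4}| = 4.

4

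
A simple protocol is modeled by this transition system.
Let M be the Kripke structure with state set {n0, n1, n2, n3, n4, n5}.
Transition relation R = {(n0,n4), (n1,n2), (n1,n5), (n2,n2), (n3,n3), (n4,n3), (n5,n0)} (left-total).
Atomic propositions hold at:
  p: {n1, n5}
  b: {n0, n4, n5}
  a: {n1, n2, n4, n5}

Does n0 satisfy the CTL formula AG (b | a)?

Sat(b | a) = {n0, n1, n2, n4, n5}
AG (b | a): greatest fixpoint, start Z0 = {n0, n1, n2, n4, n5}, keep only states in Sat with every successor in Z. Z1 = {n0, n1, n2, n5}; Z2 = {n1, n2, n5}; Z3 = {n1, n2}; Z4 = {n2}; fixed.
Sat(AG (b | a)) = {n2}
n0 ∉ Sat(AG (b | a)) = {n2}, so the formula does not hold at n0.

No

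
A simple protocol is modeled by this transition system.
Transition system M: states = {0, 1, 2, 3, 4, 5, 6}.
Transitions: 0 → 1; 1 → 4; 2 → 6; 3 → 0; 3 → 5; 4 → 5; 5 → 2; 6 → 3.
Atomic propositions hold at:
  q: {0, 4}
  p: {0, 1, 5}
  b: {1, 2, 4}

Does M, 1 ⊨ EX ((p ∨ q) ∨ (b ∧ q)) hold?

Yes

Sat(p ∨ q) = {0, 1, 4, 5}
Sat(b ∧ q) = {4}
Sat((p ∨ q) ∨ (b ∧ q)) = {0, 1, 4, 5}
Sat(EX ((p ∨ q) ∨ (b ∧ q))) = {s : some successor in {0, 1, 4, 5}} = {0, 1, 3, 4}
1 ∈ Sat(EX ((p ∨ q) ∨ (b ∧ q))) = {0, 1, 3, 4}, so the formula holds at 1.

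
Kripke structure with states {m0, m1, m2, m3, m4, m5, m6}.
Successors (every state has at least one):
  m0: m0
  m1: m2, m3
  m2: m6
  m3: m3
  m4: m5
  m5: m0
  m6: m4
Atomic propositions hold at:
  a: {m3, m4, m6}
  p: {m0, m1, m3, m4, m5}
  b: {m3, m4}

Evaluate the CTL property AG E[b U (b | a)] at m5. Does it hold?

Sat(b | a) = {m3, m4, m6}
E[b U (b | a)]: least fixpoint, start Z0 = Sat((b | a)) = {m3, m4, m6}, add states in Sat(b) with some successor in Z. Already a fixed point.
Sat(E[b U (b | a)]) = {m3, m4, m6}
AG E[b U (b | a)]: greatest fixpoint, start Z0 = {m3, m4, m6}, keep only states in Sat with every successor in Z. Z1 = {m3, m6}; Z2 = {m3}; fixed.
Sat(AG E[b U (b | a)]) = {m3}
m5 ∉ Sat(AG E[b U (b | a)]) = {m3}, so the formula does not hold at m5.

No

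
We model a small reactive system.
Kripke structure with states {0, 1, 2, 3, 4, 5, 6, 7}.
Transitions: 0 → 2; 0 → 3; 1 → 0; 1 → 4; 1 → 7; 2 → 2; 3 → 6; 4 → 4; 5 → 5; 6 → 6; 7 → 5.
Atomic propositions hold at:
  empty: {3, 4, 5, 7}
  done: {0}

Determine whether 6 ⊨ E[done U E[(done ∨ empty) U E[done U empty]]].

No

Sat(done ∨ empty) = {0, 3, 4, 5, 7}
E[done U empty]: least fixpoint, start Z0 = Sat(empty) = {3, 4, 5, 7}, add states in Sat(done) with some successor in Z. Z1 = {0, 3, 4, 5, 7}; fixed.
Sat(E[done U empty]) = {0, 3, 4, 5, 7}
E[(done ∨ empty) U E[done U empty]]: least fixpoint, start Z0 = Sat(E[done U empty]) = {0, 3, 4, 5, 7}, add states in Sat(done ∨ empty) with some successor in Z. Already a fixed point.
Sat(E[(done ∨ empty) U E[done U empty]]) = {0, 3, 4, 5, 7}
E[done U E[(done ∨ empty) U E[done U empty]]]: least fixpoint, start Z0 = Sat(E[(done ∨ empty) U E[done U empty]]) = {0, 3, 4, 5, 7}, add states in Sat(done) with some successor in Z. Already a fixed point.
Sat(E[done U E[(done ∨ empty) U E[done U empty]]]) = {0, 3, 4, 5, 7}
6 ∉ Sat(E[done U E[(done ∨ empty) U E[done U empty]]]) = {0, 3, 4, 5, 7}, so the formula does not hold at 6.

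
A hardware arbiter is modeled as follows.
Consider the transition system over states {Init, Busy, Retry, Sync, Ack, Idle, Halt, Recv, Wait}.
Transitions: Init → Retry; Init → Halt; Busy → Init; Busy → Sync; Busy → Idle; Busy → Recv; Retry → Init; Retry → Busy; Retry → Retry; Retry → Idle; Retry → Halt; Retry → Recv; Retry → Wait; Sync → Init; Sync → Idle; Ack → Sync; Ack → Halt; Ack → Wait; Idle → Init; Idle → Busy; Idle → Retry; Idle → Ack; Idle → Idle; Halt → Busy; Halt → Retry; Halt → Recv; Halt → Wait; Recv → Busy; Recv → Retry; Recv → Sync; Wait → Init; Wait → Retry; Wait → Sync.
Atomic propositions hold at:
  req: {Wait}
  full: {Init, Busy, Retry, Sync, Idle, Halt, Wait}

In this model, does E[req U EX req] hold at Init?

No

Sat(EX req) = {s : some successor in {Wait}} = {Retry, Ack, Halt}
E[req U EX req]: least fixpoint, start Z0 = Sat(EX req) = {Retry, Ack, Halt}, add states in Sat(req) with some successor in Z. Z1 = {Retry, Ack, Halt, Wait}; fixed.
Sat(E[req U EX req]) = {Retry, Ack, Halt, Wait}
Init ∉ Sat(E[req U EX req]) = {Retry, Ack, Halt, Wait}, so the formula does not hold at Init.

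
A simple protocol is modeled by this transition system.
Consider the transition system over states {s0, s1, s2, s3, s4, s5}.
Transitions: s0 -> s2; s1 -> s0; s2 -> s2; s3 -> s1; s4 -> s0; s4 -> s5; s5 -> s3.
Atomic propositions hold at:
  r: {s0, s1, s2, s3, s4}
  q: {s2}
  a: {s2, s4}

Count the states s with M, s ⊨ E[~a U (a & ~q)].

1

Sat(~a) = {s0, s1, s3, s5}
Sat(~q) = {s0, s1, s3, s4, s5}
Sat(a & ~q) = {s4}
E[~a U (a & ~q)]: least fixpoint, start Z0 = Sat((a & ~q)) = {s4}, add states in Sat(~a) with some successor in Z. Already a fixed point.
Sat(E[~a U (a & ~q)]) = {s4}
|Sat(E[~a U (a & ~q)])| = |{s4}| = 1.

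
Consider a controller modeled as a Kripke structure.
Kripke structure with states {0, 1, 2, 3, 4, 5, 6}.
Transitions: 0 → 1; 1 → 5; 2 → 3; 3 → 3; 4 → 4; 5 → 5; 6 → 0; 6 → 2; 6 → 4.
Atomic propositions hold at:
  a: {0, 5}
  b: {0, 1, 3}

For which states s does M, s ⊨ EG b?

{3}

EG b: greatest fixpoint, start Z0 = {0, 1, 3}, keep only states in Sat with some successor in Z. Z1 = {0, 3}; Z2 = {3}; fixed.
Sat(EG b) = {3}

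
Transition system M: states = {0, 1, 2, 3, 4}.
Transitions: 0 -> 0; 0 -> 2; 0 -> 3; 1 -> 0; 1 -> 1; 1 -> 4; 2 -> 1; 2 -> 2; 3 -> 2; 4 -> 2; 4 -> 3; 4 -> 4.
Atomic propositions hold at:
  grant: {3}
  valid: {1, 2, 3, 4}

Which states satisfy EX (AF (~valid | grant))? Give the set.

Sat(~valid) = {0}
Sat(~valid | grant) = {0, 3}
AF (~valid | grant): least fixpoint, start Z0 = {0, 3}, add states with every successor in Z. Already a fixed point.
Sat(AF (~valid | grant)) = {0, 3}
Sat(EX (AF (~valid | grant))) = {s : some successor in {0, 3}} = {0, 1, 4}

{0, 1, 4}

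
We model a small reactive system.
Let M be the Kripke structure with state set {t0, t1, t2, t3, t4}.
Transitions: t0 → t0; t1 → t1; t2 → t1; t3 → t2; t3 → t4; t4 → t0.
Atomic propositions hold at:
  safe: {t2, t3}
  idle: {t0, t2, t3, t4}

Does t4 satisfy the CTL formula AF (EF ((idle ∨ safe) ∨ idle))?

Yes

Sat(idle ∨ safe) = {t0, t2, t3, t4}
Sat((idle ∨ safe) ∨ idle) = {t0, t2, t3, t4}
EF ((idle ∨ safe) ∨ idle): least fixpoint, start Z0 = {t0, t2, t3, t4}, add states with some successor in Z. Already a fixed point.
Sat(EF ((idle ∨ safe) ∨ idle)) = {t0, t2, t3, t4}
AF (EF ((idle ∨ safe) ∨ idle)): least fixpoint, start Z0 = {t0, t2, t3, t4}, add states with every successor in Z. Already a fixed point.
Sat(AF (EF ((idle ∨ safe) ∨ idle))) = {t0, t2, t3, t4}
t4 ∈ Sat(AF (EF ((idle ∨ safe) ∨ idle))) = {t0, t2, t3, t4}, so the formula holds at t4.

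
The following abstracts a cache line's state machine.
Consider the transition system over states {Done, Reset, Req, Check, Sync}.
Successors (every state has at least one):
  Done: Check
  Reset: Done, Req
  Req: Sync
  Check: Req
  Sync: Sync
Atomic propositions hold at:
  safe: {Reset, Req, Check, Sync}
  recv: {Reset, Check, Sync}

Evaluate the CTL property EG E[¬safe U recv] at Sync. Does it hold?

Yes

Sat(¬safe) = {Done}
E[¬safe U recv]: least fixpoint, start Z0 = Sat(recv) = {Reset, Check, Sync}, add states in Sat(¬safe) with some successor in Z. Z1 = {Done, Reset, Check, Sync}; fixed.
Sat(E[¬safe U recv]) = {Done, Reset, Check, Sync}
EG E[¬safe U recv]: greatest fixpoint, start Z0 = {Done, Reset, Check, Sync}, keep only states in Sat with some successor in Z. Z1 = {Done, Reset, Sync}; Z2 = {Reset, Sync}; Z3 = {Sync}; fixed.
Sat(EG E[¬safe U recv]) = {Sync}
Sync ∈ Sat(EG E[¬safe U recv]) = {Sync}, so the formula holds at Sync.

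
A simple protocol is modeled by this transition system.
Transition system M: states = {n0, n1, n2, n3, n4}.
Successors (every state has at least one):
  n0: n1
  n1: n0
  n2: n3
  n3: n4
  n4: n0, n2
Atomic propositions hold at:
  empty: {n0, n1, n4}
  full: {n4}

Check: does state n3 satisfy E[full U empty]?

E[full U empty]: least fixpoint, start Z0 = Sat(empty) = {n0, n1, n4}, add states in Sat(full) with some successor in Z. Already a fixed point.
Sat(E[full U empty]) = {n0, n1, n4}
n3 ∉ Sat(E[full U empty]) = {n0, n1, n4}, so the formula does not hold at n3.

No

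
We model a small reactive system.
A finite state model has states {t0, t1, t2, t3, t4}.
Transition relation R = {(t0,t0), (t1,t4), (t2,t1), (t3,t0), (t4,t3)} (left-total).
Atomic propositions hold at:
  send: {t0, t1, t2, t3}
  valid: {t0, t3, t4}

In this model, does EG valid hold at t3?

Yes

EG valid: greatest fixpoint, start Z0 = {t0, t3, t4}, keep only states in Sat with some successor in Z. Already a fixed point.
Sat(EG valid) = {t0, t3, t4}
t3 ∈ Sat(EG valid) = {t0, t3, t4}, so the formula holds at t3.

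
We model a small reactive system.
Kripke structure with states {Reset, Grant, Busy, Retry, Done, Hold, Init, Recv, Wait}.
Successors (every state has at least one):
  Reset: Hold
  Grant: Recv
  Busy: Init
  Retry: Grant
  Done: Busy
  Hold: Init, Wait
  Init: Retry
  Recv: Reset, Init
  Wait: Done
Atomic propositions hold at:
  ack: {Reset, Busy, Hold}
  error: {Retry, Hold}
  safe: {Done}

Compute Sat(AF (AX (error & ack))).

{Reset}

Sat(error & ack) = {Hold}
Sat(AX (error & ack)) = {s : every successor in {Hold}} = {Reset}
AF (AX (error & ack)): least fixpoint, start Z0 = {Reset}, add states with every successor in Z. Already a fixed point.
Sat(AF (AX (error & ack))) = {Reset}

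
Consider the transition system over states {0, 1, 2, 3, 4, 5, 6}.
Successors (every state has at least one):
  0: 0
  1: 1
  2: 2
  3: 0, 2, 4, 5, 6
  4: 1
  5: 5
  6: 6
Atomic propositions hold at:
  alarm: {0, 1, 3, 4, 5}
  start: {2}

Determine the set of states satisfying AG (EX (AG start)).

{2}

AG start: greatest fixpoint, start Z0 = {2}, keep only states in Sat with every successor in Z. Already a fixed point.
Sat(AG start) = {2}
Sat(EX (AG start)) = {s : some successor in {2}} = {2, 3}
AG (EX (AG start)): greatest fixpoint, start Z0 = {2, 3}, keep only states in Sat with every successor in Z. Z1 = {2}; fixed.
Sat(AG (EX (AG start))) = {2}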